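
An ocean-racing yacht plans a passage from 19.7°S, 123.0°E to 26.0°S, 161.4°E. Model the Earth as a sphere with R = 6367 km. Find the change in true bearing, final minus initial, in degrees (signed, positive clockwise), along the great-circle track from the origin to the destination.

-15.4°

Initial bearing θ₁ = atan2(sin Δλ cos φ₂, cos φ₁ sin φ₂ − sin φ₁ cos φ₂ cos Δλ) = 107.43°
Final bearing θ₂ = (initial bearing from the destination back to the start) + 180° = 92.00°
Δθ = θ₂ − θ₁ = -15.4°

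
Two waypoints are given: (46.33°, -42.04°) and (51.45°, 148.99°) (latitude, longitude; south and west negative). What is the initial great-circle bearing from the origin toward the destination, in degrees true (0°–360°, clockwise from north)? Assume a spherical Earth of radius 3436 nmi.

θ = atan2( sin Δλ·cos φ₂ ,  cos φ₁ sin φ₂ − sin φ₁ cos φ₂ cos Δλ )
  = atan2(-0.1192, +0.9825) = 353.08°

353.1°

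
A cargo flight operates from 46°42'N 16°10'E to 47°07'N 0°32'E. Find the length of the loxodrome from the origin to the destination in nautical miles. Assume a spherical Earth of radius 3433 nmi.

640 nmi

Δψ = ln[tan(π/4+φ₂/2)/tan(π/4+φ₁/2)] = +0.0106;  Δφ = +0.0073 rad,  Δλ = -0.2729 rad
q = Δφ/Δψ = 0.6832
d = R·√(Δφ² + q²Δλ²) = 3433·0.18654 = 640 nmi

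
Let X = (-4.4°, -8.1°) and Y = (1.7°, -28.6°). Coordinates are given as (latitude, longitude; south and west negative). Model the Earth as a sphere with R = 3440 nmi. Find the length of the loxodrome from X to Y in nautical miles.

1283 nmi

Rhumb course C = atan2(Δλ, Δψ) with Δψ = ln[tan(π/4+φ₂/2)/tan(π/4+φ₁/2)] = +0.1065, Δλ = -0.3578 → C = 286.58°
d = R·|Δφ| / |cos C| = 3440·0.10647 / 0.28540 = 1283 nmi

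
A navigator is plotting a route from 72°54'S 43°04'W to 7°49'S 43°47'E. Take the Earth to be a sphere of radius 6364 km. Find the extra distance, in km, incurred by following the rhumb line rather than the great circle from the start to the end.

481 km

Great circle: cos σ = sin φ₁ sin φ₂ + cos φ₁ cos φ₂ cos Δλ,  σ = 1.4243 rad → d_gc = 9064.1 km
Rhumb line: Δψ = +1.7580, q = Δφ/Δψ = 0.6461, d_rh = R√(Δφ²+q²Δλ²) = 9545.2 km
Excess = 9545.2 − 9064.1 = 481.1 ≈ 481 km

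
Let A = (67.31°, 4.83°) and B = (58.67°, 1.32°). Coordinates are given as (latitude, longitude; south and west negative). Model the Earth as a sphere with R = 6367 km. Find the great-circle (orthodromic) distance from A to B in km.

Haversine: a = sin²(Δφ/2)+cos φ₁ cos φ₂ sin²(Δλ/2) = 0.00586;  σ = 2·atan2(√a,√(1−a))
σ = 8.782° → d = Rσ = 6367·0.15328 = 976 km

976 km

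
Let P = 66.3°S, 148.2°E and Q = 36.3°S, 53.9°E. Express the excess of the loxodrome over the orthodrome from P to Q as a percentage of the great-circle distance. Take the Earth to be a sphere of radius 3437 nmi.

8.1%

Great circle: σ = 1.0265 rad → d_gc = Rσ = 3528.2 nmi
Rhumb: Δφ = +0.5236, Δλ = -1.6458, Δψ = +0.8807, q = Δφ/Δψ = 0.5945 → d_rh = R√(Δφ²+q²Δλ²) = 3814.2 nmi
Excess = (3814.2 − 3528.2) / 3528.2 = 286.0 / 3528.2 = 8.11% ≈ 8.1%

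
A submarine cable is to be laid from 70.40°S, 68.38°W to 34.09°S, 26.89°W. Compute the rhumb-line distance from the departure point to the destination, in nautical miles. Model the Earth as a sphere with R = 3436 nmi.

2591 nmi

Δψ = ln[tan(π/4+φ₂/2)/tan(π/4+φ₁/2)] = +1.1225;  Δφ = +0.6337 rad,  Δλ = +0.7241 rad
q = Δφ/Δψ = 0.5646
d = R·√(Δφ² + q²Δλ²) = 3436·0.75416 = 2591 nmi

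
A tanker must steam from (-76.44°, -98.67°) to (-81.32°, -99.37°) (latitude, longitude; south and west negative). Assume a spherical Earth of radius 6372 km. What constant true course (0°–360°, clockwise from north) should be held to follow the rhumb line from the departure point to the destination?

Δψ = ln[tan(π/4+φ₂/2)/tan(π/4+φ₁/2)] = -0.4489
Δλ = -0.0122 rad (taken the short way round)
course = atan2(Δλ, Δψ) = 181.56°

181.6°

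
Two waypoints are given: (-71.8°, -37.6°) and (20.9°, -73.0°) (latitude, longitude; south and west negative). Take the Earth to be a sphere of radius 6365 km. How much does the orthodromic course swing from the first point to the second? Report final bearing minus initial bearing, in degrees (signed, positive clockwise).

Initial bearing θ₁ = atan2(sin Δλ cos φ₂, cos φ₁ sin φ₂ − sin φ₁ cos φ₂ cos Δλ) = 327.05°
Final bearing θ₂ = (initial bearing from the destination back to the start) + 180° = 349.52°
Δθ = θ₂ − θ₁ = +22.5°

+22.5°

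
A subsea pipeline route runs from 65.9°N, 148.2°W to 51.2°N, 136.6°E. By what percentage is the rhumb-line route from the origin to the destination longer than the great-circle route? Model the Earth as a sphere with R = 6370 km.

5.7%

Great circle: σ = 0.6813 rad → d_gc = Rσ = 4339.8 km
Rhumb: Δφ = -0.2566, Δλ = -1.3125, Δψ = -0.5006, q = Δφ/Δψ = 0.5125 → d_rh = R√(Δφ²+q²Δλ²) = 4586.1 km
Excess = (4586.1 − 4339.8) / 4339.8 = 246.3 / 4339.8 = 5.68% ≈ 5.7%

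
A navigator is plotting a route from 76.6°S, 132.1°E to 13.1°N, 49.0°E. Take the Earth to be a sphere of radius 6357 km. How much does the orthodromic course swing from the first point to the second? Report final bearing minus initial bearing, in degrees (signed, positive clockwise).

+66.7°

Initial bearing θ₁ = atan2(sin Δλ cos φ₂, cos φ₁ sin φ₂ − sin φ₁ cos φ₂ cos Δλ) = 279.76°
Final bearing θ₂ = (initial bearing from the destination back to the start) + 180° = 346.44°
Δθ = θ₂ − θ₁ = +66.7°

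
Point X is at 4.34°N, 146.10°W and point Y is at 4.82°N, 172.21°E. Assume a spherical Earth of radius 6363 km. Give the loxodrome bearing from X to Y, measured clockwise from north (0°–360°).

270.7°

Meridional parts: M(φ₁)=+0.0758, M(φ₂)=+0.0842 → ΔM = +0.0084;  Δλ = -0.7276 rad
tan C = Δλ / ΔM = -86.5766 → C = 270.66°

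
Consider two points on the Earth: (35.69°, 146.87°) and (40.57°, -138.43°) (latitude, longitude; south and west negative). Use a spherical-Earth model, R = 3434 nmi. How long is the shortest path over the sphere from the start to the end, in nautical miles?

cos σ = sin φ₁ sin φ₂ + cos φ₁ cos φ₂ cos Δλ
      = sin(35.69°)sin(40.57°) + cos(35.69°)cos(40.57°)cos(74.70°) = 0.5422
σ = 57.165° → d = Rσ = 3434·0.99771 = 3426 nmi

3426 nmi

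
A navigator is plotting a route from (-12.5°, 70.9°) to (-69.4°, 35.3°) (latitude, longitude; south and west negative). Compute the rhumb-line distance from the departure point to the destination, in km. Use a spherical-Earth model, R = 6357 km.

6843 km

Δψ = ln[tan(π/4+φ₂/2)/tan(π/4+φ₁/2)] = -1.4853;  Δφ = -0.9931 rad,  Δλ = -0.6213 rad
q = Δφ/Δψ = 0.6686
d = R·√(Δφ² + q²Δλ²) = 6357·1.07648 = 6843 km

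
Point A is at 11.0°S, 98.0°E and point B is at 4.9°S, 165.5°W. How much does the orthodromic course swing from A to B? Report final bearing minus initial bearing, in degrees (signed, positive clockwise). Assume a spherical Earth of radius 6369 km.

Initial bearing θ₁ = atan2(sin Δλ cos φ₂, cos φ₁ sin φ₂ − sin φ₁ cos φ₂ cos Δλ) = 96.08°
Final bearing θ₂ = (initial bearing from the destination back to the start) + 180° = 78.43°
Δθ = θ₂ − θ₁ = -17.6°

-17.6°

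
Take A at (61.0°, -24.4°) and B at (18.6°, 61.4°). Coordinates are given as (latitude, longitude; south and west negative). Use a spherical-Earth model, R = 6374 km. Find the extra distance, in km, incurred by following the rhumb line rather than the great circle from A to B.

382 km

Great circle: cos σ = sin φ₁ sin φ₂ + cos φ₁ cos φ₂ cos Δλ,  σ = 1.2528 rad → d_gc = 7985.64 km
Rhumb line: Δψ = -1.0219, q = Δφ/Δψ = 0.7241, d_rh = R√(Δφ²+q²Δλ²) = 8368.09 km
Excess = 8368.09 − 7985.64 = 382.45 ≈ 382 km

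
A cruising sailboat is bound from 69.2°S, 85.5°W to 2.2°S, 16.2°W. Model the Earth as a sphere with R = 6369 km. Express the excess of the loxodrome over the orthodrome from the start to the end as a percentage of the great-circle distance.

2.8%

Great circle: σ = 1.4088 rad → d_gc = Rσ = 8972.5 km
Rhumb: Δφ = +1.1694, Δλ = +1.2095, Δψ = +1.6569, q = Δφ/Δψ = 0.7057 → d_rh = R√(Δφ²+q²Δλ²) = 9220.9 km
Excess = (9220.9 − 8972.5) / 8972.5 = 248.4 / 8972.5 = 2.77% ≈ 2.8%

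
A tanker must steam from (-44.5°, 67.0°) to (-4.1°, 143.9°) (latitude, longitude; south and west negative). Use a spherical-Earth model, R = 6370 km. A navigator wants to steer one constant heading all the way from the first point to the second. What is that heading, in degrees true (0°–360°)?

59.3°

Δψ = ln[tan(π/4+φ₂/2)/tan(π/4+φ₁/2)] = +0.7975
Δλ = +1.3422 rad (taken the short way round)
course = atan2(Δλ, Δψ) = 59.28°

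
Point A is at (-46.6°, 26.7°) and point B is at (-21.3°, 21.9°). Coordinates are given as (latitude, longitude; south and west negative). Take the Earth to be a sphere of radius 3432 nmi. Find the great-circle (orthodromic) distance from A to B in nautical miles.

1533 nmi

cos σ = sin φ₁ sin φ₂ + cos φ₁ cos φ₂ cos Δλ
      = sin(-46.60°)sin(-21.30°) + cos(-46.60°)cos(-21.30°)cos(-4.80°) = 0.9018
σ = 25.599° → d = Rσ = 3432·0.44679 = 1533 nmi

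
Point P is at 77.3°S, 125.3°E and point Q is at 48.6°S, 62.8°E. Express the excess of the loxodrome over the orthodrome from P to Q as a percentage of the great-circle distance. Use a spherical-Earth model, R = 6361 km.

4.0%

Great circle: σ = 0.6453 rad → d_gc = Rσ = 4105.0 km
Rhumb: Δφ = +0.5009, Δλ = -1.0908, Δψ = +1.2225, q = Δφ/Δψ = 0.4098 → d_rh = R√(Δφ²+q²Δλ²) = 4270.4 km
Excess = (4270.4 − 4105.0) / 4105.0 = 165.4 / 4105.0 = 4.03% ≈ 4.0%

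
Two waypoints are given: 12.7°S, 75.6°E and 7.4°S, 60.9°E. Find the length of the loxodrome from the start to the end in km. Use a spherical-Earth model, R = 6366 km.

Δψ = ln[tan(π/4+φ₂/2)/tan(π/4+φ₁/2)] = +0.0940;  Δφ = +0.0925 rad,  Δλ = -0.2566 rad
q = Δφ/Δψ = 0.9843
d = R·√(Δφ² + q²Δλ²) = 6366·0.26894 = 1712 km

1712 km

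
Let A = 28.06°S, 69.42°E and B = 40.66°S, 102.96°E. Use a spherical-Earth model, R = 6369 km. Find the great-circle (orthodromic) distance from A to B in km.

cos σ = sin φ₁ sin φ₂ + cos φ₁ cos φ₂ cos Δλ
      = sin(-28.06°)sin(-40.66°) + cos(-28.06°)cos(-40.66°)cos(33.54°) = 0.8645
σ = 30.179° → d = Rσ = 6369·0.52672 = 3355 km

3355 km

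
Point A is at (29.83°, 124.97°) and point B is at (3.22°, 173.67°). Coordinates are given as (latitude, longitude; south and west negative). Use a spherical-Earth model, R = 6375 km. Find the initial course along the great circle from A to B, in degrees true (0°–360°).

110.4°

N = sin Δλ·cos φ₂ = +0.7501;  D = cos φ₁ sin φ₂ − sin φ₁ cos φ₂ cos Δλ = -0.2791
initial course = atan2(N, D) = 110.41°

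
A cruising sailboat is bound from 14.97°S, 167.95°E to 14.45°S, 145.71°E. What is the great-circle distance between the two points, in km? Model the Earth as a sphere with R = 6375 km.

2393 km

Haversine: a = sin²(Δφ/2)+cos φ₁ cos φ₂ sin²(Δλ/2) = 0.03482;  σ = 2·atan2(√a,√(1−a))
σ = 21.508° → d = Rσ = 6375·0.37539 = 2393 km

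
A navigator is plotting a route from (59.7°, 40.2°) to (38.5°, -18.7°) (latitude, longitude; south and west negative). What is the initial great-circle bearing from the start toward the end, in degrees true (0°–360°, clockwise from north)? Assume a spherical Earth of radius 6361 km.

267.0°

N = sin Δλ·cos φ₂ = -0.6701;  D = cos φ₁ sin φ₂ − sin φ₁ cos φ₂ cos Δλ = -0.0349
initial course = atan2(N, D) = 267.01°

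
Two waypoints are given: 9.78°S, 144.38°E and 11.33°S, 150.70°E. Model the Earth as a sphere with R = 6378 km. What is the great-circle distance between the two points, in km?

cos σ = sin φ₁ sin φ₂ + cos φ₁ cos φ₂ cos Δλ
      = sin(-9.78°)sin(-11.33°) + cos(-9.78°)cos(-11.33°)cos(6.32°) = 0.9938
σ = 6.403° → d = Rσ = 6378·0.11176 = 713 km

713 km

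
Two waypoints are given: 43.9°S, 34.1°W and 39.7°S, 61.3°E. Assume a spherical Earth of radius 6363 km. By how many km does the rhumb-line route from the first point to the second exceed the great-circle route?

467 km

Great circle: cos σ = sin φ₁ sin φ₂ + cos φ₁ cos φ₂ cos Δλ,  σ = 1.1694 rad → d_gc = 7440.6 km
Rhumb line: Δψ = +0.0984, q = Δφ/Δψ = 0.7450, d_rh = R√(Δφ²+q²Δλ²) = 7907.2 km
Excess = 7907.2 − 7440.6 = 466.6 ≈ 467 km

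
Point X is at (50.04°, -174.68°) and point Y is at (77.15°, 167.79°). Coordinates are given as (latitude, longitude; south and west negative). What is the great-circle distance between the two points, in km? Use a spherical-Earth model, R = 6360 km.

cos σ = sin φ₁ sin φ₂ + cos φ₁ cos φ₂ cos Δλ
      = sin(50.04°)sin(77.15°) + cos(50.04°)cos(77.15°)cos(-17.53°) = 0.8835
σ = 27.933° → d = Rσ = 6360·0.48751 = 3101 km

3101 km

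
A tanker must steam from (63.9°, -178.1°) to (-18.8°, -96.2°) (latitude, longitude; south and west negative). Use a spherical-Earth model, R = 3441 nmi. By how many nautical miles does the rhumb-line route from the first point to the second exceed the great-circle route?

Great circle: cos σ = sin φ₁ sin φ₂ + cos φ₁ cos φ₂ cos Δλ,  σ = 1.8036 rad → d_gc = 6206.2 nmi
Rhumb line: Δψ = -1.7961, q = Δφ/Δψ = 0.8036, d_rh = R√(Δφ²+q²Δλ²) = 6347.6 nmi
Excess = 6347.6 − 6206.2 = 141.4 ≈ 141 nmi

141 nmi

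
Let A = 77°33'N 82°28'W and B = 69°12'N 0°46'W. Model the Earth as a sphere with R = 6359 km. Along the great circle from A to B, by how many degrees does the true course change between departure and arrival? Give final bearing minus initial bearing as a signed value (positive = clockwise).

+79.4°

At departure: θ₁ = atan2(sin Δλ cos φ₂, cos φ₁ sin φ₂ − sin φ₁ cos φ₂ cos Δλ) = 66.68°
At arrival: θ₂ = atan2(sin Δλ cos φ₁, −cos φ₂ sin φ₁ + sin φ₂ cos φ₁ cos Δλ) = 146.12°
Δθ = θ₂ − θ₁ = +79.4°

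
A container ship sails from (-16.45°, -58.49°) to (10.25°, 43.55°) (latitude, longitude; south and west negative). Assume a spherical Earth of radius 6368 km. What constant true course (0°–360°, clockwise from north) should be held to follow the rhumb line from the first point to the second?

Δψ = ln[tan(π/4+φ₂/2)/tan(π/4+φ₁/2)] = +0.4710
Δλ = +1.7809 rad (taken the short way round)
course = atan2(Δλ, Δψ) = 75.19°

75.2°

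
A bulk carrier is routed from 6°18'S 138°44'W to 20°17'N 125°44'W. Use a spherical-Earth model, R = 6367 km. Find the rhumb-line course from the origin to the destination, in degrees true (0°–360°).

25.7°

Meridional parts: M(φ₁)=-0.1102, M(φ₂)=+0.3616 → ΔM = +0.4718;  Δλ = +0.2269 rad
tan C = Δλ / ΔM = +0.4809 → C = 25.68°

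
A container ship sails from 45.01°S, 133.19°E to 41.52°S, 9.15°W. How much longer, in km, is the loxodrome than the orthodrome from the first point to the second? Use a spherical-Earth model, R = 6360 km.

Great circle: cos σ = sin φ₁ sin φ₂ + cos φ₁ cos φ₂ cos Δλ,  σ = 1.5210 rad → d_gc = 9673.7 km
Rhumb line: Δψ = +0.0837, q = Δφ/Δψ = 0.7279, d_rh = R√(Δφ²+q²Δλ²) = 11507.1 km
Excess = 11507.1 − 9673.7 = 1833.4 ≈ 1833 km

1833 km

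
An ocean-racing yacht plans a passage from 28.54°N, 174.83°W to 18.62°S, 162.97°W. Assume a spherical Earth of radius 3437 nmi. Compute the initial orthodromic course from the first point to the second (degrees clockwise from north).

N = sin Δλ·cos φ₂ = +0.1948;  D = cos φ₁ sin φ₂ − sin φ₁ cos φ₂ cos Δλ = -0.7236
initial course = atan2(N, D) = 164.94°

164.9°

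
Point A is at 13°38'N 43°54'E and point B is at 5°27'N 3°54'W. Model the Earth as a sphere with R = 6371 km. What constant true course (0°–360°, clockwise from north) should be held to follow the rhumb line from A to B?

260.1°

Meridional parts: M(φ₁)=+0.2402, M(φ₂)=+0.0953 → ΔM = -0.1450;  Δλ = -0.8343 rad
tan C = Δλ / ΔM = +5.7552 → C = 260.14°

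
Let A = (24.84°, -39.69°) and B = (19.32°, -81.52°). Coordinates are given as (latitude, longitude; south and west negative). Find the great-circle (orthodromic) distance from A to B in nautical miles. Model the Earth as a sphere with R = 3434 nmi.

2338 nmi

Haversine: a = sin²(Δφ/2)+cos φ₁ cos φ₂ sin²(Δλ/2) = 0.11145;  σ = 2·atan2(√a,√(1−a))
σ = 39.005° → d = Rσ = 3434·0.68076 = 2338 nmi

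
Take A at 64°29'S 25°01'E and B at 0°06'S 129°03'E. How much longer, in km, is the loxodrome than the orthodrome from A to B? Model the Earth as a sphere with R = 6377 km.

Great circle: cos σ = sin φ₁ sin φ₂ + cos φ₁ cos φ₂ cos Δλ,  σ = 1.6739 rad → d_gc = 10674.2 km
Rhumb line: Δψ = +1.4836, q = Δφ/Δψ = 0.7574, d_rh = R√(Δφ²+q²Δλ²) = 11325.4 km
Excess = 11325.4 − 10674.2 = 651.2 ≈ 651 km

651 km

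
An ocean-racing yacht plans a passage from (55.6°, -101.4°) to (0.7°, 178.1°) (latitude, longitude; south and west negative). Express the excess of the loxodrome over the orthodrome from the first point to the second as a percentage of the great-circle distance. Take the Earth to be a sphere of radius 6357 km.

Great circle: σ = 1.4673 rad → d_gc = Rσ = 9327.6 km
Rhumb: Δφ = -0.9582, Δλ = -1.4050, Δψ = -1.1604, q = Δφ/Δψ = 0.8257 → d_rh = R√(Δφ²+q²Δλ²) = 9565.2 km
Excess = (9565.2 − 9327.6) / 9327.6 = 237.6 / 9327.6 = 2.547% ≈ 2.5%

2.5%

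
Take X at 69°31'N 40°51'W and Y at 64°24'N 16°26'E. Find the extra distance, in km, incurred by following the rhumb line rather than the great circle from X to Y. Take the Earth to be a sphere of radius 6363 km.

90 km

Great circle: cos σ = sin φ₁ sin φ₂ + cos φ₁ cos φ₂ cos Δλ,  σ = 0.3857 rad → d_gc = 2454.2 km
Rhumb line: Δψ = -0.2291, q = Δφ/Δψ = 0.3898, d_rh = R√(Δφ²+q²Δλ²) = 2544.2 km
Excess = 2544.2 − 2454.2 = 90.0 ≈ 90 km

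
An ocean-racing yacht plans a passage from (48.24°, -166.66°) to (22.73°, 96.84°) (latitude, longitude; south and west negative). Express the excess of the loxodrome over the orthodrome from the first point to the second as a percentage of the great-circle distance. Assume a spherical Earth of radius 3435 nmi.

Great circle: σ = 1.3503 rad → d_gc = Rσ = 4638.4 nmi
Rhumb: Δφ = -0.4452, Δλ = -1.6842, Δψ = -0.5562, q = Δφ/Δψ = 0.8005 → d_rh = R√(Δφ²+q²Δλ²) = 4877.2 nmi
Excess = (4877.2 − 4638.4) / 4638.4 = 238.8 / 4638.4 = 5.148% ≈ 5.1%

5.1%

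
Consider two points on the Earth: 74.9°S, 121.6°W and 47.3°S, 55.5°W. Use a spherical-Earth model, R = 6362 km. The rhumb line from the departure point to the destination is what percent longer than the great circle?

4.4%

Great circle: σ = 0.6743 rad → d_gc = Rσ = 4290.2 km
Rhumb: Δφ = +0.4817, Δλ = +1.1537, Δψ = +1.0815, q = Δφ/Δψ = 0.4454 → d_rh = R√(Δφ²+q²Δλ²) = 4480.9 km
Excess = (4480.9 − 4290.2) / 4290.2 = 190.7 / 4290.2 = 4.445% ≈ 4.4%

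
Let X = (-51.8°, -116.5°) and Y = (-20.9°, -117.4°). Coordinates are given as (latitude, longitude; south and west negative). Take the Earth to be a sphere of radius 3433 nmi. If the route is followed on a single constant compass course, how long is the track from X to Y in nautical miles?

Δψ = ln[tan(π/4+φ₂/2)/tan(π/4+φ₁/2)] = +0.6874;  Δφ = +0.5393 rad,  Δλ = -0.0157 rad
q = Δφ/Δψ = 0.7846
d = R·√(Δφ² + q²Δλ²) = 3433·0.53945 = 1852 nmi

1852 nmi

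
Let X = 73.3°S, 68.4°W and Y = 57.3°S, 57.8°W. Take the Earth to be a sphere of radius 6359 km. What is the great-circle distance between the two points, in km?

1836 km

Haversine: a = sin²(Δφ/2)+cos φ₁ cos φ₂ sin²(Δλ/2) = 0.02069;  σ = 2·atan2(√a,√(1−a))
σ = 16.542° → d = Rσ = 6359·0.28871 = 1836 km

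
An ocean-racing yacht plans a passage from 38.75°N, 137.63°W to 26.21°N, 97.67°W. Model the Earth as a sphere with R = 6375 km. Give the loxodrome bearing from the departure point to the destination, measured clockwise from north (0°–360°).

110.5°

Meridional parts: M(φ₁)=+0.7347, M(φ₂)=+0.4743 → ΔM = -0.2604;  Δλ = +0.6974 rad
tan C = Δλ / ΔM = -2.6784 → C = 110.47°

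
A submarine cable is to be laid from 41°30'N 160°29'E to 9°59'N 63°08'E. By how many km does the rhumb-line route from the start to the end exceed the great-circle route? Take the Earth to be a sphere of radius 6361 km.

312 km

Great circle: cos σ = sin φ₁ sin φ₂ + cos φ₁ cos φ₂ cos Δλ,  σ = 1.5503 rad → d_gc = 9861.4 km
Rhumb line: Δψ = -0.6223, q = Δφ/Δψ = 0.8839, d_rh = R√(Δφ²+q²Δλ²) = 10173.4 km
Excess = 10173.4 − 9861.4 = 312.0 ≈ 312 km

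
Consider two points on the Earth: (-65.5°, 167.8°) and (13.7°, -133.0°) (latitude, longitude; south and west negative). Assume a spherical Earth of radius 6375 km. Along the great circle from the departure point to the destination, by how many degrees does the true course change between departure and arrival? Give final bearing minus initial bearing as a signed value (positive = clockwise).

-35.7°

Initial bearing θ₁ = atan2(sin Δλ cos φ₂, cos φ₁ sin φ₂ − sin φ₁ cos φ₂ cos Δλ) = 56.57°
Final bearing θ₂ = (initial bearing from the destination back to the start) + 180° = 20.87°
Δθ = θ₂ − θ₁ = -35.7°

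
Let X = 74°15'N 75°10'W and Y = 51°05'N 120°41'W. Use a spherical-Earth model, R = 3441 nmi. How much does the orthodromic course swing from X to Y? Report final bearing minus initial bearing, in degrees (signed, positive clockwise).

Initial bearing θ₁ = atan2(sin Δλ cos φ₂, cos φ₁ sin φ₂ − sin φ₁ cos φ₂ cos Δλ) = 244.64°
Final bearing θ₂ = (initial bearing from the destination back to the start) + 180° = 202.98°
Δθ = θ₂ − θ₁ = -41.7°

-41.7°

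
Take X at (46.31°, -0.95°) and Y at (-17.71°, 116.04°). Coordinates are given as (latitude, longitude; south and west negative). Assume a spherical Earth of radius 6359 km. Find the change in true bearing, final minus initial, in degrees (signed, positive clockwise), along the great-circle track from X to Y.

+50.8°

Initial bearing θ₁ = atan2(sin Δλ cos φ₂, cos φ₁ sin φ₂ − sin φ₁ cos φ₂ cos Δλ) = 83.12°
Final bearing θ₂ = (initial bearing from the destination back to the start) + 180° = 133.95°
Δθ = θ₂ − θ₁ = +50.8°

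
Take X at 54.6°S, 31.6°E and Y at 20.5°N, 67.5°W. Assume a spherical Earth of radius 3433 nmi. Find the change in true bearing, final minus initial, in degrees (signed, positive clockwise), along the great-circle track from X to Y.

+46.9°

Initial bearing θ₁ = atan2(sin Δλ cos φ₂, cos φ₁ sin φ₂ − sin φ₁ cos φ₂ cos Δλ) = 275.07°
Final bearing θ₂ = (initial bearing from the destination back to the start) + 180° = 321.97°
Δθ = θ₂ − θ₁ = +46.9°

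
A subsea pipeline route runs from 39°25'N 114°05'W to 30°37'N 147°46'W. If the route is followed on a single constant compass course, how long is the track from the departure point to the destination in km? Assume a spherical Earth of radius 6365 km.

Δψ = ln[tan(π/4+φ₂/2)/tan(π/4+φ₁/2)] = -0.1879;  Δφ = -0.1536 rad,  Δλ = -0.5879 rad
q = Δφ/Δψ = 0.8174
d = R·√(Δφ² + q²Δλ²) = 6365·0.50448 = 3211 km

3211 km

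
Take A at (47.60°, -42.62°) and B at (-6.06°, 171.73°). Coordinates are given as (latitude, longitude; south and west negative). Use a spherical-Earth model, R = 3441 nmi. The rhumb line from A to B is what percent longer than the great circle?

8.6%

Great circle: σ = 2.2544 rad → d_gc = Rσ = 7757.2 nmi
Rhumb: Δφ = -0.9365, Δλ = -2.5421, Δψ = -1.0530, q = Δφ/Δψ = 0.8894 → d_rh = R√(Δφ²+q²Δλ²) = 8420.7 nmi
Excess = (8420.7 − 7757.2) / 7757.2 = 663.5 / 7757.2 = 8.553% ≈ 8.6%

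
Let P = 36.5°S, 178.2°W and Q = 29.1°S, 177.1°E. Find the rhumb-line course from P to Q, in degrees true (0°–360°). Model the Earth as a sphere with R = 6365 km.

Meridional parts: M(φ₁)=-0.6851, M(φ₂)=-0.5312 → ΔM = +0.1538;  Δλ = -0.0820 rad
tan C = Δλ / ΔM = -0.5332 → C = 331.93°

331.9°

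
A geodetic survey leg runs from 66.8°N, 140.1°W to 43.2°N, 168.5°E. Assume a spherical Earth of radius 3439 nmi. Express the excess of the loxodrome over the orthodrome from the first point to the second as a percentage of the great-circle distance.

2.4%

Great circle: σ = 0.6294 rad → d_gc = Rσ = 2164.7 nmi
Rhumb: Δφ = -0.4119, Δλ = -0.8971, Δψ = -0.7458, q = Δφ/Δψ = 0.5523 → d_rh = R√(Δφ²+q²Δλ²) = 2215.8 nmi
Excess = (2215.8 − 2164.7) / 2164.7 = 51.1 / 2164.7 = 2.36% ≈ 2.4%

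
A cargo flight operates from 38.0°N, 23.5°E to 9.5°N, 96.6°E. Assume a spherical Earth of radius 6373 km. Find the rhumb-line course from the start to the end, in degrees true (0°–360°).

Meridional parts: M(φ₁)=+0.7180, M(φ₂)=+0.1666 → ΔM = -0.5514;  Δλ = +1.2758 rad
tan C = Δλ / ΔM = -2.3137 → C = 113.37°

113.4°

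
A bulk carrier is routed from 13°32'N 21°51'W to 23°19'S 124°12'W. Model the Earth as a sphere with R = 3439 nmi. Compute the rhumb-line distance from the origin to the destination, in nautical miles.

Rhumb course C = atan2(Δλ, Δψ) with Δψ = ln[tan(π/4+φ₂/2)/tan(π/4+φ₁/2)] = -0.6571, Δλ = -1.7863 → C = 249.80°
d = R·|Δφ| / |cos C| = 3439·0.64315 / 0.34523 = 6407 nmi

6407 nmi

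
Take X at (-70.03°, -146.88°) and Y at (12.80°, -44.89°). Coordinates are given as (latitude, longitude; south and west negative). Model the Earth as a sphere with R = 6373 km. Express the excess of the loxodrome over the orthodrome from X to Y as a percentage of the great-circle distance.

Great circle: σ = 1.8519 rad → d_gc = Rσ = 11802.1 km
Rhumb: Δφ = +1.4457, Δλ = +1.7801, Δψ = +1.9622, q = Δφ/Δψ = 0.7367 → d_rh = R√(Δφ²+q²Δλ²) = 12439.3 km
Excess = (12439.3 − 11802.1) / 11802.1 = 637.2 / 11802.1 = 5.40% ≈ 5.4%

5.4%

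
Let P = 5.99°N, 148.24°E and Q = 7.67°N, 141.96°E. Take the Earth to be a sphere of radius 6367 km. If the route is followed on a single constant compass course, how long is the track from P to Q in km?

Δψ = ln[tan(π/4+φ₂/2)/tan(π/4+φ₁/2)] = +0.0295;  Δφ = +0.0293 rad,  Δλ = -0.1096 rad
q = Δφ/Δψ = 0.9929
d = R·√(Δφ² + q²Δλ²) = 6367·0.11271 = 718 km

718 km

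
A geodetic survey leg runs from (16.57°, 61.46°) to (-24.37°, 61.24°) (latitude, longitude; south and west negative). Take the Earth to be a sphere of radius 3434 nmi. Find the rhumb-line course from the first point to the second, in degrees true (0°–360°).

Meridional parts: M(φ₁)=+0.2933, M(φ₂)=-0.4388 → ΔM = -0.7321;  Δλ = -0.0038 rad
tan C = Δλ / ΔM = +0.0052 → C = 180.30°

180.3°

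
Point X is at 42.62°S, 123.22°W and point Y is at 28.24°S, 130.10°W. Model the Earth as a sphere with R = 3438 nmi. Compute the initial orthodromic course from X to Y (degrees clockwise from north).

336.6°

θ = atan2( sin Δλ·cos φ₂ ,  cos φ₁ sin φ₂ − sin φ₁ cos φ₂ cos Δλ )
  = atan2(-0.1055, +0.2441) = 336.62°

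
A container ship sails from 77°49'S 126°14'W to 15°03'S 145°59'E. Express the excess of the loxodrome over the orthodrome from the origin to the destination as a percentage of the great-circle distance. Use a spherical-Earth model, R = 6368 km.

6.2%

Great circle: σ = 1.3060 rad → d_gc = Rσ = 8316.7 km
Rhumb: Δφ = +1.0955, Δλ = -1.5321, Δψ = +1.9718, q = Δφ/Δψ = 0.5556 → d_rh = R√(Δφ²+q²Δλ²) = 8834.4 km
Excess = (8834.4 − 8316.7) / 8316.7 = 517.7 / 8316.7 = 6.22% ≈ 6.2%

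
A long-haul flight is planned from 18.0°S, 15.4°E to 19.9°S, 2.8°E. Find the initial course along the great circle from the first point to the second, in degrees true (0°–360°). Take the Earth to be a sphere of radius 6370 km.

N = sin Δλ·cos φ₂ = -0.2051;  D = cos φ₁ sin φ₂ − sin φ₁ cos φ₂ cos Δλ = -0.0402
initial course = atan2(N, D) = 258.92°

258.9°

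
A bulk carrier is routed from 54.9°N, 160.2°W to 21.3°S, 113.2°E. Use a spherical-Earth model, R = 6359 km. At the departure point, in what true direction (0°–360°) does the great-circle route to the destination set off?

N = sin Δλ·cos φ₂ = -0.9301;  D = cos φ₁ sin φ₂ − sin φ₁ cos φ₂ cos Δλ = -0.2541
initial course = atan2(N, D) = 254.72°

254.7°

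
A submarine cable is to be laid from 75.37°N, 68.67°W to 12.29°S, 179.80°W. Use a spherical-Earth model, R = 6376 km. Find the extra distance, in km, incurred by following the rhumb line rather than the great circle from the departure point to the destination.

Great circle: cos σ = sin φ₁ sin φ₂ + cos φ₁ cos φ₂ cos Δλ,  σ = 1.8702 rad → d_gc = 11924.2 km
Rhumb line: Δψ = -2.2690, q = Δφ/Δψ = 0.6743, d_rh = R√(Δφ²+q²Δλ²) = 12833.3 km
Excess = 12833.3 − 11924.2 = 909.1 ≈ 909 km

909 km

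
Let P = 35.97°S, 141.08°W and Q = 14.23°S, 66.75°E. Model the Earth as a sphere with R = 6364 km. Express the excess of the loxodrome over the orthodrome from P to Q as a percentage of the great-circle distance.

12.2%

Great circle: σ = 2.1524 rad → d_gc = Rσ = 13697.9 km
Rhumb: Δφ = +0.3794, Δλ = -2.6559, Δψ = +0.4227, q = Δφ/Δψ = 0.8977 → d_rh = R√(Δφ²+q²Δλ²) = 15363.8 km
Excess = (15363.8 − 13697.9) / 13697.9 = 1665.9 / 13697.9 = 12.16% ≈ 12.2%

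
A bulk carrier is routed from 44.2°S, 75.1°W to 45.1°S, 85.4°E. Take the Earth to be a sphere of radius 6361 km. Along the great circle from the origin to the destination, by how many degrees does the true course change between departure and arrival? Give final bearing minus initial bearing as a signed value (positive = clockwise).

-152.5°

At departure: θ₁ = atan2(sin Δλ cos φ₂, cos φ₁ sin φ₂ − sin φ₁ cos φ₂ cos Δλ) = 166.37°
At arrival: θ₂ = atan2(sin Δλ cos φ₁, −cos φ₂ sin φ₁ + sin φ₂ cos φ₁ cos Δλ) = 13.85°
Δθ = θ₂ − θ₁ = -152.5°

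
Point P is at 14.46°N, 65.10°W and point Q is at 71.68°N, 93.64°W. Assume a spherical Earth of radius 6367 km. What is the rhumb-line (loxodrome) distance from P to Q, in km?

6671 km

Δψ = ln[tan(π/4+φ₂/2)/tan(π/4+φ₁/2)] = +1.5697;  Δφ = +0.9987 rad,  Δλ = -0.4981 rad
q = Δφ/Δψ = 0.6362
d = R·√(Δφ² + q²Δλ²) = 6367·1.04775 = 6671 km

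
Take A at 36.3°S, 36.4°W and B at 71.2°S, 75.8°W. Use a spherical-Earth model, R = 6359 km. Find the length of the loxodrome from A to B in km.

4548 km

Rhumb course C = atan2(Δλ, Δψ) with Δψ = ln[tan(π/4+φ₂/2)/tan(π/4+φ₁/2)] = -1.1177, Δλ = -0.6877 → C = 211.60°
d = R·|Δφ| / |cos C| = 6359·0.60912 / 0.85172 = 4548 km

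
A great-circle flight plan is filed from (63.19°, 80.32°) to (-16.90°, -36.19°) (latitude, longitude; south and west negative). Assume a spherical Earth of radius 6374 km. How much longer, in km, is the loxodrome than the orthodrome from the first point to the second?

Great circle: cos σ = sin φ₁ sin φ₂ + cos φ₁ cos φ₂ cos Δλ,  σ = 2.0399 rad → d_gc = 13002.3 km
Rhumb line: Δψ = -1.7334, q = Δφ/Δψ = 0.8064, d_rh = R√(Δφ²+q²Δλ²) = 13734.2 km
Excess = 13734.2 − 13002.3 = 731.9 ≈ 732 km

732 km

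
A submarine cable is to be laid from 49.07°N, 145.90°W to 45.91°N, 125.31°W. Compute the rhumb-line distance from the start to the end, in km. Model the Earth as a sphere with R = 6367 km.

Δψ = ln[tan(π/4+φ₂/2)/tan(π/4+φ₁/2)] = -0.0817;  Δφ = -0.0552 rad,  Δλ = +0.3594 rad
q = Δφ/Δψ = 0.6754
d = R·√(Δφ² + q²Δλ²) = 6367·0.24891 = 1585 km

1585 km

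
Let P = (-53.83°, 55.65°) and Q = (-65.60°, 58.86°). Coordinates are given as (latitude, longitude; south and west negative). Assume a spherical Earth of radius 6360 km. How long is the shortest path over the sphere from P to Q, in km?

1318 km

Haversine: a = sin²(Δφ/2)+cos φ₁ cos φ₂ sin²(Δλ/2) = 0.01070;  σ = 2·atan2(√a,√(1−a))
σ = 11.877° → d = Rσ = 6360·0.20729 = 1318 km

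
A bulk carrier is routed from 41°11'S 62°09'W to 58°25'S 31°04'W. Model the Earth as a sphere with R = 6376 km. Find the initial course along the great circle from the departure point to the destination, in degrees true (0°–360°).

142.0°

θ = atan2( sin Δλ·cos φ₂ ,  cos φ₁ sin φ₂ − sin φ₁ cos φ₂ cos Δλ )
  = atan2(+0.2704, -0.3458) = 141.97°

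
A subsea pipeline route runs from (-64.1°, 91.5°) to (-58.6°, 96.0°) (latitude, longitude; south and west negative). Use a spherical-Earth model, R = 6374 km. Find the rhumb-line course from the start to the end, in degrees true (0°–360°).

21.4°

Δψ = ln[tan(π/4+φ₂/2)/tan(π/4+φ₁/2)] = +0.2008
Δλ = +0.0785 rad (taken the short way round)
course = atan2(Δλ, Δψ) = 21.36°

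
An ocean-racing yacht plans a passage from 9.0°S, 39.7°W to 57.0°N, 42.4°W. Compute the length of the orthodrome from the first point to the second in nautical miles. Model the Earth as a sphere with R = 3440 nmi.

3965 nmi

Haversine: a = sin²(Δφ/2)+cos φ₁ cos φ₂ sin²(Δλ/2) = 0.29693;  σ = 2·atan2(√a,√(1−a))
σ = 66.037° → d = Rσ = 3440·1.15257 = 3965 nmi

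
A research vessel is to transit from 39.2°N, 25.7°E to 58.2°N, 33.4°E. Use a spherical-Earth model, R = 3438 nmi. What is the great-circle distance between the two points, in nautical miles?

Haversine: a = sin²(Δφ/2)+cos φ₁ cos φ₂ sin²(Δλ/2) = 0.02908;  σ = 2·atan2(√a,√(1−a))
σ = 19.638° → d = Rσ = 3438·0.34274 = 1178 nmi

1178 nmi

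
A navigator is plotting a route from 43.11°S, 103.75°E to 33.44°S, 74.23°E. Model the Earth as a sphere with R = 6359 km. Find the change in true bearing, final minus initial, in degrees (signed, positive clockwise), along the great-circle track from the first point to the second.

Initial bearing θ₁ = atan2(sin Δλ cos φ₂, cos φ₁ sin φ₂ − sin φ₁ cos φ₂ cos Δλ) = 282.87°
Final bearing θ₂ = (initial bearing from the destination back to the start) + 180° = 301.47°
Δθ = θ₂ − θ₁ = +18.6°

+18.6°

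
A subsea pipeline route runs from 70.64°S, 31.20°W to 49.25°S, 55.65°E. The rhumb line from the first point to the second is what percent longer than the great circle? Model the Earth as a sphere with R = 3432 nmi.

7.9%

Great circle: σ = 0.7574 rad → d_gc = Rσ = 2599.4 nmi
Rhumb: Δφ = +0.3733, Δλ = +1.5158, Δψ = +0.7781, q = Δφ/Δψ = 0.4798 → d_rh = R√(Δφ²+q²Δλ²) = 2805.6 nmi
Excess = (2805.6 − 2599.4) / 2599.4 = 206.2 / 2599.4 = 7.93% ≈ 7.9%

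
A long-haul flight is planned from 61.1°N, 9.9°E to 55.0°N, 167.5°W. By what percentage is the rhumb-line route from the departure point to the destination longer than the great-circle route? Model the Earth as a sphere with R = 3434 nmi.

Great circle: σ = 1.1149 rad → d_gc = Rσ = 3828.7 nmi
Rhumb: Δφ = -0.1065, Δλ = -3.0962, Δψ = -0.2018, q = Δφ/Δψ = 0.5276 → d_rh = R√(Δφ²+q²Δλ²) = 5622.0 nmi
Excess = (5622.0 − 3828.7) / 3828.7 = 1793.3 / 3828.7 = 46.84% ≈ 46.8%

46.8%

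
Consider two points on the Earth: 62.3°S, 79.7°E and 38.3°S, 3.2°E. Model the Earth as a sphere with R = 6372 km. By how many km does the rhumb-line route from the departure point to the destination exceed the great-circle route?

278 km

Great circle: cos σ = sin φ₁ sin φ₂ + cos φ₁ cos φ₂ cos Δλ,  σ = 0.8842 rad → d_gc = 5634.1 km
Rhumb line: Δψ = +0.6755, q = Δφ/Δψ = 0.6201, d_rh = R√(Δφ²+q²Δλ²) = 5912.1 km
Excess = 5912.1 − 5634.1 = 278.0 ≈ 278 km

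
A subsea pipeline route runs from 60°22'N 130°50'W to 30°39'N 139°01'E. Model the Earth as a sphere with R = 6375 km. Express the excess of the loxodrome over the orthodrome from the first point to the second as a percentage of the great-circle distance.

Great circle: σ = 1.1130 rad → d_gc = Rσ = 7095.2 km
Rhumb: Δφ = -0.5187, Δλ = -1.5734, Δψ = -0.7674, q = Δφ/Δψ = 0.6759 → d_rh = R√(Δφ²+q²Δλ²) = 7542.7 km
Excess = (7542.7 − 7095.2) / 7095.2 = 447.5 / 7095.2 = 6.31% ≈ 6.3%

6.3%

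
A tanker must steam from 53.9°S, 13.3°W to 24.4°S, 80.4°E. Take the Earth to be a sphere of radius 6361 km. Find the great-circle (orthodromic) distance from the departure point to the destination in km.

8059 km

Haversine: a = sin²(Δφ/2)+cos φ₁ cos φ₂ sin²(Δλ/2) = 0.35042;  σ = 2·atan2(√a,√(1−a))
σ = 72.593° → d = Rσ = 6361·1.26699 = 8059 km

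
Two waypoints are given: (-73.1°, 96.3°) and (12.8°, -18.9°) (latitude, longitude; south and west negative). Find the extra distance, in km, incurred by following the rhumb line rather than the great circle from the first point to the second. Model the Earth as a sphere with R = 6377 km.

Great circle: cos σ = sin φ₁ sin φ₂ + cos φ₁ cos φ₂ cos Δλ,  σ = 1.9099 rad → d_gc = 12179.7 km
Rhumb line: Δψ = +2.1321, q = Δφ/Δψ = 0.7032, d_rh = R√(Δφ²+q²Δλ²) = 13141.4 km
Excess = 13141.4 − 12179.7 = 961.7 ≈ 962 km

962 km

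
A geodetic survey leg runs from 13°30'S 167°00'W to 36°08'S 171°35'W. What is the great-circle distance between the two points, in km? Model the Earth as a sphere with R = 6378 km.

cos σ = sin φ₁ sin φ₂ + cos φ₁ cos φ₂ cos Δλ
      = sin(-13.50°)sin(-36.13°) + cos(-13.50°)cos(-36.13°)cos(-4.58°) = 0.9205
σ = 23.004° → d = Rσ = 6378·0.40150 = 2561 km

2561 km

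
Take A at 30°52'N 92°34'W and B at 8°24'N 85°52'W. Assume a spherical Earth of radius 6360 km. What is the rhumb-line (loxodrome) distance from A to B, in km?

2589 km

Rhumb course C = atan2(Δλ, Δψ) with Δψ = ln[tan(π/4+φ₂/2)/tan(π/4+φ₁/2)] = -0.4197, Δλ = +0.1169 → C = 164.43°
d = R·|Δφ| / |cos C| = 6360·0.39212 / 0.96331 = 2589 km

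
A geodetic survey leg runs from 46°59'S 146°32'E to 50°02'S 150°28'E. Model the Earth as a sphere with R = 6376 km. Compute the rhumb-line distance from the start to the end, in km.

446 km

Rhumb course C = atan2(Δλ, Δψ) with Δψ = ln[tan(π/4+φ₂/2)/tan(π/4+φ₁/2)] = -0.0804, Δλ = +0.0686 → C = 139.50°
d = R·|Δφ| / |cos C| = 6376·0.05323 / 0.76043 = 446 km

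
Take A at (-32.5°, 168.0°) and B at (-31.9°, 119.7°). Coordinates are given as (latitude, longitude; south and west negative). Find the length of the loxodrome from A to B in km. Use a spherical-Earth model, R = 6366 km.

4542 km

Δψ = ln[tan(π/4+φ₂/2)/tan(π/4+φ₁/2)] = +0.0124;  Δφ = +0.0105 rad,  Δλ = -0.8430 rad
q = Δφ/Δψ = 0.8462
d = R·√(Δφ² + q²Δλ²) = 6366·0.71341 = 4542 km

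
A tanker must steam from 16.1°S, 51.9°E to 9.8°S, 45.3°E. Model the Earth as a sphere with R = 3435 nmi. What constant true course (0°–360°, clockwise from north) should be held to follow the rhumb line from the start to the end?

314.4°

Δψ = ln[tan(π/4+φ₂/2)/tan(π/4+φ₁/2)] = +0.1129
Δλ = -0.1152 rad (taken the short way round)
course = atan2(Δλ, Δψ) = 314.42°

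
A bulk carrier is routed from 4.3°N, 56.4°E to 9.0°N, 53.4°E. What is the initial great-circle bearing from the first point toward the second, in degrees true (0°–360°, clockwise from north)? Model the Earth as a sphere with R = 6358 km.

N = sin Δλ·cos φ₂ = -0.0517;  D = cos φ₁ sin φ₂ − sin φ₁ cos φ₂ cos Δλ = +0.0820
initial course = atan2(N, D) = 327.79°

327.8°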